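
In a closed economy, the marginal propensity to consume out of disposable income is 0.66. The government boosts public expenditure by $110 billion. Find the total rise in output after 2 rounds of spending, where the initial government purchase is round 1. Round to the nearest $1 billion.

$183 billion

Round 1 adds ΔG = $110 billion; each later round is MPC = 0.66 times the previous.
After 2 rounds: 110 + 72.6 = ΔG·(1 − c^2)/(1 − c) = 110 × (1 − 0.4356)/0.34 ≈ $183 billion.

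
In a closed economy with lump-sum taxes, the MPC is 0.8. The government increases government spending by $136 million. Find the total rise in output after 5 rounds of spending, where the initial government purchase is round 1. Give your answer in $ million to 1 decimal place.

$457.2 million

Round 1 adds ΔG = $136 million; each later round is MPC = 0.8 times the previous.
After 5 rounds: 136 + 108.8 + 87.04 + 69.632 + 55.7056 = ΔG·(1 − c^5)/(1 − c) = 136 × (1 − 0.32768)/0.2 ≈ $457.2 million.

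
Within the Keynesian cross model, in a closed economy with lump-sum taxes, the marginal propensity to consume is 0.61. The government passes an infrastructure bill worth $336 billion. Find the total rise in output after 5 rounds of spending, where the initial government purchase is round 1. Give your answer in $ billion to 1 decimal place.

Round 1 adds ΔG = $336 billion; each later round is MPC = 0.61 times the previous.
After 5 rounds: 336 + 204.96 + 125.0256 + 76.265616 + 46.52202576 = ΔG·(1 − c^5)/(1 − c) = 336 × (1 − 0.0844596301)/0.39 ≈ $788.8 billion.

$788.8 billion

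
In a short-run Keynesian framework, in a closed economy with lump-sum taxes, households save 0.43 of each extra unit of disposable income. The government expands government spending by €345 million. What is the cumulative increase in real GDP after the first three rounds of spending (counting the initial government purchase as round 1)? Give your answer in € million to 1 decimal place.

MPC = 1 − MPS = 1 − 0.43 = 0.57.
Round 1 adds ΔG = €345 million; each later round is MPC = 0.57 times the previous.
After 3 rounds: 345 + 196.65 + 112.0905 = ΔG·(1 − c^3)/(1 − c) = 345 × (1 − 0.185193)/0.43 ≈ €653.7 million.

€653.7 million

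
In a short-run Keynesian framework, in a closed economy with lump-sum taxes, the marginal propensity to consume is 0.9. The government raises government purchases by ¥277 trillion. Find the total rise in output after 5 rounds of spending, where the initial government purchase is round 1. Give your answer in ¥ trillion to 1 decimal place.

¥1,134.3 trillion

Round 1 adds ΔG = ¥277 trillion; each later round is MPC = 0.9 times the previous.
After 5 rounds: 277 + 249.3 + 224.37 + 201.933 + 181.7397 = ΔG·(1 − c^5)/(1 − c) = 277 × (1 − 0.59049)/0.1 ≈ ¥1,134.3 trillion.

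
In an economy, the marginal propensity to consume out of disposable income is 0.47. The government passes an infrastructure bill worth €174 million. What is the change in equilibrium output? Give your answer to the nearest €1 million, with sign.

Government-spending multiplier = 1/(1 − MPC) = 1/(1 − 0.47) = 1/0.53 ≈ 1.887.
ΔY = k × ΔG = (+€174 million) / 0.53 ≈ +€328 million.

+€328 million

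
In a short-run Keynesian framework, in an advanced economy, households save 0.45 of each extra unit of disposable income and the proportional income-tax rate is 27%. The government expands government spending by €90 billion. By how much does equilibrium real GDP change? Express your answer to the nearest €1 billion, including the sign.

+€150 billion

MPC = 1 − MPS = 1 − 0.45 = 0.55.
Government-spending multiplier = 1/(1 − c(1−t)) = 1/(1 − 0.55×0.73) = 1/0.5985 ≈ 1.671.
ΔY = k × ΔG = (+€90 billion) / 0.5985 ≈ +€150 billion.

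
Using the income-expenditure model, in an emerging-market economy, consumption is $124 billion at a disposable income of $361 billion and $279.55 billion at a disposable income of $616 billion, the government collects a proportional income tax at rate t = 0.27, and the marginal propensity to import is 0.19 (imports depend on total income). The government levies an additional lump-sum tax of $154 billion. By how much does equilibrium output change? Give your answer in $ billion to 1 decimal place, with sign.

−$126.1 billion

MPC = ΔC/ΔYd = (279.55 − 124)/(616 − 361) = 155.55/255 = 0.61.
A lump-sum tax change of +$154 billion shifts disposable income by −$154 billion; first-round consumption changes by −c × ΔT = −0.61 × (+$154 billion) = −$93.94 billion.
Expenditure multiplier = 1/(1 − c(1−t) + m) = 1/(1 − 0.61×0.73 + 0.19) = 1/0.7447 ≈ 1.343.
The tax multiplier is −c × k ≈ −0.819, so ΔY = k × (−c·ΔT) = (−$93.94 billion) / 0.7447 ≈ −$126.1 billion.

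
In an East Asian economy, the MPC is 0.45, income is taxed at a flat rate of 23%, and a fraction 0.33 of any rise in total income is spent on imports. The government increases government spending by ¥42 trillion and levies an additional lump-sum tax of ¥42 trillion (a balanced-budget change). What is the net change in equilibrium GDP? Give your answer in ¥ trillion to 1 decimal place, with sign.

Expenditure multiplier = 1/(1 − c(1−t) + m) = 1/(1 − 0.45×0.77 + 0.33) = 1/0.9835 ≈ 1.017.
ΔG contributes k·ΔG = (+¥42 trillion) / 0.9835 ≈ +¥42.7 trillion.
ΔT of +¥42 trillion changes first-round spending by −c·ΔT = −¥18.9 trillion, contributing k·(−c·ΔT) = (−¥18.9 trillion) / 0.9835 ≈ −¥19.2 trillion.
Net ΔY = k(ΔG − c·ΔT) = (+¥23.1 trillion) / 0.9835 ≈ +¥23.5 trillion.

+¥23.5 trillion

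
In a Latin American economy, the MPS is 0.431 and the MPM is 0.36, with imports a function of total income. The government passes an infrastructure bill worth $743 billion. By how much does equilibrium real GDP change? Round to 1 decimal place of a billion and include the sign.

MPC = 1 − MPS = 1 − 0.431 = 0.569.
Spending multiplier = 1/(1 − c + m) = 1/(1 − 0.569 + 0.36) = 1/0.791 ≈ 1.264.
ΔY = k × ΔG = (+$743 billion) / 0.791 ≈ +$939.3 billion.

+$939.3 billion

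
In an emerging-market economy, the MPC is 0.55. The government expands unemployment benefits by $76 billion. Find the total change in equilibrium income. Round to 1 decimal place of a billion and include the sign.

The transfer change shifts disposable income by +$76 billion, so first-round consumption changes by c·ΔTR = 0.55 × (+$76 billion) = +$41.8 billion.
Expenditure multiplier = 1/(1 − MPC) = 1/(1 − 0.55) = 1/0.45 ≈ 2.222.
The transfer multiplier is c × k ≈ 1.222, so ΔY = k × (c·ΔTR) = (+$41.8 billion) / 0.45 ≈ +$92.9 billion.

+$92.9 billion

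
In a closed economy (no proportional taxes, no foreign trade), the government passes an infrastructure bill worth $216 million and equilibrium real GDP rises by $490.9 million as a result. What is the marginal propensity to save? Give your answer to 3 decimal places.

Implied spending multiplier k = ΔY/ΔG = 490.9/216 ≈ 2.2727.
Since k = 1/(1 − MPC), MPC = 1 − 1/k = 1 − ΔG/ΔY = 1 − 216/490.9 ≈ 0.560.
MPS = 1 − MPC = 0.440.

0.440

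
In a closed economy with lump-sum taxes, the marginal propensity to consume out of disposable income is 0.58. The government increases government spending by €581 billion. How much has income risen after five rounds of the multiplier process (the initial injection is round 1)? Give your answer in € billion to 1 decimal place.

Round 1 adds ΔG = €581 billion; each later round is MPC = 0.58 times the previous.
After 5 rounds: 581 + 336.98 + 195.4484 + 113.360072 + 65.74884176 = ΔG·(1 − c^5)/(1 − c) = 581 × (1 − 0.0656356768)/0.42 ≈ €1,292.5 billion.

€1,292.5 billion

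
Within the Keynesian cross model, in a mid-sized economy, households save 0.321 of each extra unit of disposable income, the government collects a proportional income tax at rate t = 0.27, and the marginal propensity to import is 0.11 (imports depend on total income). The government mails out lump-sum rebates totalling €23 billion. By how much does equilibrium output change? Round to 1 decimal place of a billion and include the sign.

+€25.4 billion

MPC = 1 − MPS = 1 − 0.321 = 0.679.
A lump-sum tax change of −€23 billion shifts disposable income by +€23 billion; first-round consumption changes by −c × ΔT = −0.679 × (−€23 billion) = +€15.617 billion.
Expenditure multiplier = 1/(1 − c(1−t) + m) = 1/(1 − 0.679×0.73 + 0.11) = 1/0.61433 ≈ 1.628.
The tax multiplier is −c × k ≈ −1.105, so ΔY = k × (−c·ΔT) = (+€15.617 billion) / 0.61433 ≈ +€25.4 billion.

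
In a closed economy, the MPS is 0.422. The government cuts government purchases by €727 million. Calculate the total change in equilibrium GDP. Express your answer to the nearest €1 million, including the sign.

−€1,723 million

MPC = 1 − MPS = 1 − 0.422 = 0.578.
Spending multiplier = 1/(1 − MPC) = 1/(1 − 0.578) = 1/0.422 ≈ 2.37.
ΔY = k × ΔG = (−€727 million) / 0.422 ≈ −€1,723 million.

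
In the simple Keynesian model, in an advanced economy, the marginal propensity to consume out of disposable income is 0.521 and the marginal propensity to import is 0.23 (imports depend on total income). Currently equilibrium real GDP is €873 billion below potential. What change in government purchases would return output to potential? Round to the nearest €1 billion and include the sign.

+€619 billion

Spending multiplier = 1/(1 − c + m) = 1/(1 − 0.521 + 0.23) = 1/0.709 ≈ 1.41.
Need ΔY = +€873 billion, so ΔG = ΔY/k = (+€873 billion) × 0.709 ≈ +€619 billion.
The government should increase government purchases by €619 billion.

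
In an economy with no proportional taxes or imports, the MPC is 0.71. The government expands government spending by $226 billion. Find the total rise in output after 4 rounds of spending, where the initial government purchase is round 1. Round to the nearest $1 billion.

Round 1 adds ΔG = $226 billion; each later round is MPC = 0.71 times the previous.
After 4 rounds: 226 + 160.46 + 113.9266 + 80.887886 = ΔG·(1 − c^4)/(1 − c) = 226 × (1 − 0.25411681)/0.29 ≈ $581 billion.

$581 billion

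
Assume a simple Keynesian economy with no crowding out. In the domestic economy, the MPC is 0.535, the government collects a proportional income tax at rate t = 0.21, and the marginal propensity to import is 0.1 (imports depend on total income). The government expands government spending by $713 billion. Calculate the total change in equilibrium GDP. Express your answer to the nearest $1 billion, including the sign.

+$1,053 billion

Spending multiplier = 1/(1 − c(1−t) + m) = 1/(1 − 0.535×0.79 + 0.1) = 1/0.67735 ≈ 1.476.
ΔY = k × ΔG = (+$713 billion) / 0.67735 ≈ +$1,053 billion.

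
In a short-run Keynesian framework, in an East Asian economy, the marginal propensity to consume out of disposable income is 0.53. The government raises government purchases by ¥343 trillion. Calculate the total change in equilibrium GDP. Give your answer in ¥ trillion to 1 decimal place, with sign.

Expenditure multiplier = 1/(1 − MPC) = 1/(1 − 0.53) = 1/0.47 ≈ 2.128.
ΔY = k × ΔG = (+¥343 trillion) / 0.47 ≈ +¥729.8 trillion.

+¥729.8 trillion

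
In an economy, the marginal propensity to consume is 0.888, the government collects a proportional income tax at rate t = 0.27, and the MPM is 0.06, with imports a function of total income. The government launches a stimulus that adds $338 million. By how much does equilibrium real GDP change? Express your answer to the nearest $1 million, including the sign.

Expenditure multiplier = 1/(1 − c(1−t) + m) = 1/(1 − 0.888×0.73 + 0.06) = 1/0.41176 ≈ 2.429.
ΔY = k × ΔG = (+$338 million) / 0.41176 ≈ +$821 million.

+$821 million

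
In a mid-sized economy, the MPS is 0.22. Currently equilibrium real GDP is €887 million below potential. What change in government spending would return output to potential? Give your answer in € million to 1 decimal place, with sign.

MPC = 1 − MPS = 1 − 0.22 = 0.78.
Spending multiplier = 1/(1 − MPC) = 1/(1 − 0.78) = 1/0.22 ≈ 4.545.
Need ΔY = +€887 million, so ΔG = ΔY/k = (+€887 million) × 0.22 ≈ +€195.1 million.
The government should increase government spending by €195.1 million.

+€195.1 million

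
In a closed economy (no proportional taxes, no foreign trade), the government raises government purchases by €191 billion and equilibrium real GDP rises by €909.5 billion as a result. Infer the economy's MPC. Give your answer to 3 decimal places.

0.790

Implied spending multiplier k = ΔY/ΔG = 909.5/191 ≈ 4.7618.
Since k = 1/(1 − MPC), MPC = 1 − 1/k = 1 − ΔG/ΔY = 1 − 191/909.5 ≈ 0.790.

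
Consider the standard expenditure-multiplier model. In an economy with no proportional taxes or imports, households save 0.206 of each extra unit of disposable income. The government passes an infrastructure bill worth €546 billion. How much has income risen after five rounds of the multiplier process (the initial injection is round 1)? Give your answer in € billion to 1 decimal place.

MPC = 1 − MPS = 1 − 0.206 = 0.794.
Round 1 adds ΔG = €546 billion; each later round is MPC = 0.794 times the previous.
After 5 rounds: 546 + 433.524 + 344.218056 + 273.309136464 + 217.007454352416 = ΔG·(1 − c^5)/(1 − c) = 546 × (1 − 0.315574942776224)/0.206 ≈ €1,814.1 billion.

€1,814.1 billion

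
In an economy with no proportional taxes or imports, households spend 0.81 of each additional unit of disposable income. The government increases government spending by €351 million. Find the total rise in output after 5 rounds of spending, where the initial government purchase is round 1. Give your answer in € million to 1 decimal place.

Round 1 adds ΔG = €351 million; each later round is MPC = 0.81 times the previous.
After 5 rounds: 351 + 284.31 + 230.2911 + 186.535791 + 151.09399071 = ΔG·(1 − c^5)/(1 − c) = 351 × (1 − 0.3486784401)/0.19 ≈ €1,203.2 million.

€1,203.2 million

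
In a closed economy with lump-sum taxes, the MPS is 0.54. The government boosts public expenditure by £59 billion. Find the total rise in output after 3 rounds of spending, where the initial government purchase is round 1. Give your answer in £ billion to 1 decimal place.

MPC = 1 − MPS = 1 − 0.54 = 0.46.
Round 1 adds ΔG = £59 billion; each later round is MPC = 0.46 times the previous.
After 3 rounds: 59 + 27.14 + 12.4844 = ΔG·(1 − c^3)/(1 − c) = 59 × (1 − 0.097336)/0.54 ≈ £98.6 billion.

£98.6 billion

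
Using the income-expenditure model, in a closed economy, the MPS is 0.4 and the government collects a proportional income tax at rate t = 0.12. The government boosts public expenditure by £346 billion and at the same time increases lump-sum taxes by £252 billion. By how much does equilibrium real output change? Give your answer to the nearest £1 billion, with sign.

MPC = 1 − MPS = 1 − 0.4 = 0.6.
Expenditure multiplier = 1/(1 − c(1−t)) = 1/(1 − 0.6×0.88) = 1/0.472 ≈ 2.119.
ΔG contributes k·ΔG = (+£346 billion) / 0.472 ≈ +£733.1 billion.
ΔT of +£252 billion changes first-round spending by −c·ΔT = −£151.2 billion, contributing k·(−c·ΔT) = (−£151.2 billion) / 0.472 ≈ −£320.3 billion.
Net ΔY = k(ΔG − c·ΔT) = (+£194.8 billion) / 0.472 ≈ +£413 billion.

+£413 billion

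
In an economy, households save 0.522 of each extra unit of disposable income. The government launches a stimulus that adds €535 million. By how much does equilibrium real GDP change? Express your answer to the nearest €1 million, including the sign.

MPC = 1 − MPS = 1 − 0.522 = 0.478.
Expenditure multiplier = 1/(1 − MPC) = 1/(1 − 0.478) = 1/0.522 ≈ 1.916.
ΔY = k × ΔG = (+€535 million) / 0.522 ≈ +€1,025 million.

+€1,025 million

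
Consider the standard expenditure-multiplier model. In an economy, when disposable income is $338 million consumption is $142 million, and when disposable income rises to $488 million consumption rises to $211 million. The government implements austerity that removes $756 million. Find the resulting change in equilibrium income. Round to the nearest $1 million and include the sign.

MPC = ΔC/ΔYd = (211 − 142)/(488 − 338) = 69/150 = 0.46.
Government-spending multiplier = 1/(1 − MPC) = 1/(1 − 0.46) = 1/0.54 ≈ 1.852.
ΔY = k × ΔG = (−$756 million) / 0.54 = −$1,400 million.

−$1,400 million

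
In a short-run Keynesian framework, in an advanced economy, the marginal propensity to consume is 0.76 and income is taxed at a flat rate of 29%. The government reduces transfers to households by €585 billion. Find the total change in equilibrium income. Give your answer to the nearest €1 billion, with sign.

−€966 billion

The transfer change shifts disposable income by −€585 billion, so first-round consumption changes by c·ΔTR = 0.76 × (−€585 billion) = −€444.6 billion.
Expenditure multiplier = 1/(1 − c(1−t)) = 1/(1 − 0.76×0.71) = 1/0.4604 ≈ 2.172.
The transfer multiplier is c × k ≈ 1.651, so ΔY = k × (c·ΔTR) = (−€444.6 billion) / 0.4604 ≈ −€966 billion.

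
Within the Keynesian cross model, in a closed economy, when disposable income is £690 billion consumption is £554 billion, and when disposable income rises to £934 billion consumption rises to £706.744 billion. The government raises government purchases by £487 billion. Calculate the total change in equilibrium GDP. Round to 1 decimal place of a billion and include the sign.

MPC = ΔC/ΔYd = (706.744 − 554)/(934 − 690) = 152.744/244 = 0.626.
Spending multiplier = 1/(1 − MPC) = 1/(1 − 0.626) = 1/0.374 ≈ 2.674.
ΔY = k × ΔG = (+£487 billion) / 0.374 ≈ +£1,302.1 billion.

+£1,302.1 billion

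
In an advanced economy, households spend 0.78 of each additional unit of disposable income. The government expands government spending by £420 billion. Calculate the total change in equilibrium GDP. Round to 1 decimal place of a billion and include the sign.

+£1,909.1 billion

Expenditure multiplier = 1/(1 − MPC) = 1/(1 − 0.78) = 1/0.22 ≈ 4.545.
ΔY = k × ΔG = (+£420 billion) / 0.22 ≈ +£1,909.1 billion.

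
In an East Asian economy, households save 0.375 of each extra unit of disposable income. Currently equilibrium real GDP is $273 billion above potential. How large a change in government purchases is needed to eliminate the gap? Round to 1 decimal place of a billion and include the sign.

MPC = 1 − MPS = 1 − 0.375 = 0.625.
Spending multiplier = 1/(1 − MPC) = 1/(1 − 0.625) = 1/0.375 ≈ 2.667.
Need ΔY = −$273 billion, so ΔG = ΔY/k = (−$273 billion) × 0.375 ≈ −$102.4 billion.
The government should cut government purchases by $102.4 billion.

−$102.4 billion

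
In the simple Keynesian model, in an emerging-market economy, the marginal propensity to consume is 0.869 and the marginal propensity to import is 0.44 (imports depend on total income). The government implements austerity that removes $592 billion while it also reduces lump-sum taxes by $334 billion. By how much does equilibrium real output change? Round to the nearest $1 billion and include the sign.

Expenditure multiplier = 1/(1 − c + m) = 1/(1 − 0.869 + 0.44) = 1/0.571 ≈ 1.751.
ΔG contributes k·ΔG = (−$592 billion) / 0.571 ≈ −$1,036.8 billion.
ΔT of −$334 billion changes first-round spending by −c·ΔT = +$290.246 billion, contributing k·(−c·ΔT) = (+$290.246 billion) / 0.571 ≈ +$508.3 billion.
Net ΔY = k(ΔG − c·ΔT) = (−$301.754 billion) / 0.571 ≈ −$528 billion.

−$528 billion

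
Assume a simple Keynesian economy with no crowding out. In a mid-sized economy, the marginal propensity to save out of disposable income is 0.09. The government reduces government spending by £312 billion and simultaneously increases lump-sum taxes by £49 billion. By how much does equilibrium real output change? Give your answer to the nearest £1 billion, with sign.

MPC = 1 − MPS = 1 − 0.09 = 0.91.
Expenditure multiplier = 1/(1 − MPC) = 1/(1 − 0.91) = 1/0.09 ≈ 11.111.
ΔG contributes k·ΔG = (−£312 billion) / 0.09 ≈ −£3,466.7 billion.
ΔT of +£49 billion changes first-round spending by −c·ΔT = −£44.59 billion, contributing k·(−c·ΔT) = (−£44.59 billion) / 0.09 ≈ −£495.4 billion.
Net ΔY = k(ΔG − c·ΔT) = (−£356.59 billion) / 0.09 ≈ −£3,962 billion.

−£3,962 billion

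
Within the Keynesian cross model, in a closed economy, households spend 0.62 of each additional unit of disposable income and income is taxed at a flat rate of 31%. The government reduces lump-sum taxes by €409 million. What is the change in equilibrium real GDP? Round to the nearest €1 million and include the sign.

A lump-sum tax change of −€409 million shifts disposable income by +€409 million; first-round consumption changes by −c × ΔT = −0.62 × (−€409 million) = +€253.58 million.
Expenditure multiplier = 1/(1 − c(1−t)) = 1/(1 − 0.62×0.69) = 1/0.5722 ≈ 1.748.
The tax multiplier is −c × k ≈ −1.084, so ΔY = k × (−c·ΔT) = (+€253.58 million) / 0.5722 ≈ +€443 million.

+€443 million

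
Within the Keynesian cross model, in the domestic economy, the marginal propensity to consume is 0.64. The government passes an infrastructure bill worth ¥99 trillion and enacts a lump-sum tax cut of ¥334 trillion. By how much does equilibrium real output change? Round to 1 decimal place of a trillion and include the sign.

+¥868.8 trillion

Expenditure multiplier = 1/(1 − MPC) = 1/(1 − 0.64) = 1/0.36 ≈ 2.778.
ΔG contributes k·ΔG = (+¥99 trillion) / 0.36 = +¥275 trillion.
ΔT of −¥334 trillion changes first-round spending by −c·ΔT = +¥213.76 trillion, contributing k·(−c·ΔT) = (+¥213.76 trillion) / 0.36 ≈ +¥593.8 trillion.
Net ΔY = k(ΔG − c·ΔT) = (+¥312.76 trillion) / 0.36 ≈ +¥868.8 trillion.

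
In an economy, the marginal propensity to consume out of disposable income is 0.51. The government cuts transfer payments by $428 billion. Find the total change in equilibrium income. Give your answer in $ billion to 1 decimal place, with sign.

−$445.5 billion

The transfer change shifts disposable income by −$428 billion, so first-round consumption changes by c·ΔTR = 0.51 × (−$428 billion) = −$218.28 billion.
Expenditure multiplier = 1/(1 − MPC) = 1/(1 − 0.51) = 1/0.49 ≈ 2.041.
The transfer multiplier is c × k ≈ 1.041, so ΔY = k × (c·ΔTR) = (−$218.28 billion) / 0.49 ≈ −$445.5 billion.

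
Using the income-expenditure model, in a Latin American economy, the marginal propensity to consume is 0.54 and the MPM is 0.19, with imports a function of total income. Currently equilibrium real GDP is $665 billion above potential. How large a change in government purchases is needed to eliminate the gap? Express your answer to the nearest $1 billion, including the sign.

−$432 billion

Spending multiplier = 1/(1 − c + m) = 1/(1 − 0.54 + 0.19) = 1/0.65 ≈ 1.538.
Need ΔY = −$665 billion, so ΔG = ΔY/k = (−$665 billion) × 0.65 ≈ −$432 billion.
The government should cut government purchases by $432 billion.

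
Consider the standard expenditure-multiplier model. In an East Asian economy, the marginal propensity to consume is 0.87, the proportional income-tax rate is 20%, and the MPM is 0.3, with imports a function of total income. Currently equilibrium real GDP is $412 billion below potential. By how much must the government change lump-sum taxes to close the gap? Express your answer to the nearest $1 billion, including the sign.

−$286 billion

Spending multiplier = 1/(1 − c(1−t) + m) = 1/(1 − 0.87×0.8 + 0.3) = 1/0.604 ≈ 1.656.
Tax multiplier = −c·k = −0.87/0.604 ≈ −1.44. Need ΔY = +$412 billion, so ΔT = ΔY/(−c·k) = −(+$412 billion) × 0.604 / 0.87 ≈ −$286 billion.
The government should cut lump-sum taxes by $286 billion.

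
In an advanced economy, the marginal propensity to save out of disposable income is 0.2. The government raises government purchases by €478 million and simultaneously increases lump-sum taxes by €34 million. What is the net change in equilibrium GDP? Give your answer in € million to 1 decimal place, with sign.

MPC = 1 − MPS = 1 − 0.2 = 0.8.
Expenditure multiplier = 1/(1 − MPC) = 1/(1 − 0.8) = 1/0.2 = 5.
ΔG contributes k·ΔG = (+€478 million) / 0.2 = +€2,390 million.
ΔT of +€34 million changes first-round spending by −c·ΔT = −€27.2 million, contributing k·(−c·ΔT) = (−€27.2 million) / 0.2 = −€136 million.
Net ΔY = k(ΔG − c·ΔT) = (+€450.8 million) / 0.2 = +€2,254 million.

+€2,254.0 million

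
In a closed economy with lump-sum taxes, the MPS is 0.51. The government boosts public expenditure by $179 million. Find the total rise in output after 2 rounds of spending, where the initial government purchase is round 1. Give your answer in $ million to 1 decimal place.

MPC = 1 − MPS = 1 − 0.51 = 0.49.
Round 1 adds ΔG = $179 million; each later round is MPC = 0.49 times the previous.
After 2 rounds: 179 + 87.71 = ΔG·(1 − c^2)/(1 − c) = 179 × (1 − 0.2401)/0.51 ≈ $266.7 million.

$266.7 million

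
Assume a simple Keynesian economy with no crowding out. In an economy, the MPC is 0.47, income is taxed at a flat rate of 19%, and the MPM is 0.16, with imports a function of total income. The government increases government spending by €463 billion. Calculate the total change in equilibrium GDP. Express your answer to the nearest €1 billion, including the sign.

+€594 billion

Spending multiplier = 1/(1 − c(1−t) + m) = 1/(1 − 0.47×0.81 + 0.16) = 1/0.7793 ≈ 1.283.
ΔY = k × ΔG = (+€463 billion) / 0.7793 ≈ +€594 billion.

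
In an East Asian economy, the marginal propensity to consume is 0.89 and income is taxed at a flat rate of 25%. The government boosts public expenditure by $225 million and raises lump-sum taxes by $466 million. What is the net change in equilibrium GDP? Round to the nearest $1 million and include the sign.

Expenditure multiplier = 1/(1 − c(1−t)) = 1/(1 − 0.89×0.75) = 1/0.3325 ≈ 3.008.
ΔG contributes k·ΔG = (+$225 million) / 0.3325 ≈ +$676.7 million.
ΔT of +$466 million changes first-round spending by −c·ΔT = −$414.74 million, contributing k·(−c·ΔT) = (−$414.74 million) / 0.3325 ≈ −$1,247.3 million.
Net ΔY = k(ΔG − c·ΔT) = (−$189.74 million) / 0.3325 ≈ −$571 million.

−$571 million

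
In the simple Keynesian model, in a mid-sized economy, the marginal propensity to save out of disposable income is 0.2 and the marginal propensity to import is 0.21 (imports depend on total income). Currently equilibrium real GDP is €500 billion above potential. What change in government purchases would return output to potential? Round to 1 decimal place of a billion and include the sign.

−€205.0 billion

MPC = 1 − MPS = 1 − 0.2 = 0.8.
Spending multiplier = 1/(1 − c + m) = 1/(1 − 0.8 + 0.21) = 1/0.41 ≈ 2.439.
Need ΔY = −€500 billion, so ΔG = ΔY/k = (−€500 billion) × 0.41 = −€205 billion.
The government should cut government purchases by €205 billion.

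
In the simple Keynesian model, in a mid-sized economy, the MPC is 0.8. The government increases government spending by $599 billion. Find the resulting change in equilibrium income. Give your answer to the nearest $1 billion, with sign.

+$2,995 billion

Expenditure multiplier = 1/(1 − MPC) = 1/(1 − 0.8) = 1/0.2 = 5.
ΔY = k × ΔG = (+$599 billion) / 0.2 = +$2,995 billion.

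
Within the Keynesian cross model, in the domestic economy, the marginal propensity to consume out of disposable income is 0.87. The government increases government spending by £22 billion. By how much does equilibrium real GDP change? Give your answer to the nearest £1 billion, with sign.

+£169 billion

Expenditure multiplier = 1/(1 − MPC) = 1/(1 − 0.87) = 1/0.13 ≈ 7.692.
ΔY = k × ΔG = (+£22 billion) / 0.13 ≈ +£169 billion.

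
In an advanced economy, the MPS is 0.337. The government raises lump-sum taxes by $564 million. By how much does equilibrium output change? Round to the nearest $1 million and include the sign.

MPC = 1 − MPS = 1 − 0.337 = 0.663.
A lump-sum tax change of +$564 million shifts disposable income by −$564 million; first-round consumption changes by −c × ΔT = −0.663 × (+$564 million) = −$373.932 million.
Expenditure multiplier = 1/(1 − MPC) = 1/(1 − 0.663) = 1/0.337 ≈ 2.967.
The tax multiplier is −c × k ≈ −1.967, so ΔY = k × (−c·ΔT) = (−$373.932 million) / 0.337 ≈ −$1,110 million.

−$1,110 million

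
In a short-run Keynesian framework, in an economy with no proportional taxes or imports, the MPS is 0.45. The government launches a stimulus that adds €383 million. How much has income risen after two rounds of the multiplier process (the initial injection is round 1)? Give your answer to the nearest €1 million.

€594 million

MPC = 1 − MPS = 1 − 0.45 = 0.55.
Round 1 adds ΔG = €383 million; each later round is MPC = 0.55 times the previous.
After 2 rounds: 383 + 210.65 = ΔG·(1 − c^2)/(1 − c) = 383 × (1 − 0.3025)/0.45 ≈ €594 million.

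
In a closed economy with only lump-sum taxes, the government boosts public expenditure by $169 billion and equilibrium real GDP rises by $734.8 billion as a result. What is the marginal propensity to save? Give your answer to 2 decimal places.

Implied spending multiplier k = ΔY/ΔG = 734.8/169 ≈ 4.3479.
Since k = 1/(1 − MPC), MPC = 1 − 1/k = 1 − ΔG/ΔY = 1 − 169/734.8 ≈ 0.77.
MPS = 1 − MPC = 0.23.

0.23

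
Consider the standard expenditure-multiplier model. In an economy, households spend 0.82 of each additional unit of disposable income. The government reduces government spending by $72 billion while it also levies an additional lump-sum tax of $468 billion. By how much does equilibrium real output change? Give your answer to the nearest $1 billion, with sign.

−$2,532 billion

Expenditure multiplier = 1/(1 − MPC) = 1/(1 − 0.82) = 1/0.18 ≈ 5.556.
ΔG contributes k·ΔG = (−$72 billion) / 0.18 = −$400 billion.
ΔT of +$468 billion changes first-round spending by −c·ΔT = −$383.76 billion, contributing k·(−c·ΔT) = (−$383.76 billion) / 0.18 = −$2,132 billion.
Net ΔY = k(ΔG − c·ΔT) = (−$455.76 billion) / 0.18 = −$2,532 billion.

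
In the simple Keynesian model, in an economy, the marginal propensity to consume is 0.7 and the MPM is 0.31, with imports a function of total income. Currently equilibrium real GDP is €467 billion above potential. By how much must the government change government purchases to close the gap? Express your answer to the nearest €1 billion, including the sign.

−€285 billion

Spending multiplier = 1/(1 − c + m) = 1/(1 − 0.7 + 0.31) = 1/0.61 ≈ 1.639.
Need ΔY = −€467 billion, so ΔG = ΔY/k = (−€467 billion) × 0.61 ≈ −€285 billion.
The government should cut government purchases by €285 billion.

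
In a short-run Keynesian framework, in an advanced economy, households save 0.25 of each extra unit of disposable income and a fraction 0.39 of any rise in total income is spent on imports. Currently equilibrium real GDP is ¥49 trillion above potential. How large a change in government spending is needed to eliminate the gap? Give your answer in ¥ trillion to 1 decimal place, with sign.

MPC = 1 − MPS = 1 − 0.25 = 0.75.
Spending multiplier = 1/(1 − c + m) = 1/(1 − 0.75 + 0.39) = 1/0.64 ≈ 1.563.
Need ΔY = −¥49 trillion, so ΔG = ΔY/k = (−¥49 trillion) × 0.64 ≈ −¥31.4 trillion.
The government should cut government spending by ¥31.4 trillion.

−¥31.4 trillion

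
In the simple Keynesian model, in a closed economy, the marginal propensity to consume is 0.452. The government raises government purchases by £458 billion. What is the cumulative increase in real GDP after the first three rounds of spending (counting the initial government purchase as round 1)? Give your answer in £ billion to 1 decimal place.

Round 1 adds ΔG = £458 billion; each later round is MPC = 0.452 times the previous.
After 3 rounds: 458 + 207.016 + 93.571232 = ΔG·(1 − c^3)/(1 − c) = 458 × (1 − 0.092345408)/0.548 ≈ £758.6 billion.

£758.6 billion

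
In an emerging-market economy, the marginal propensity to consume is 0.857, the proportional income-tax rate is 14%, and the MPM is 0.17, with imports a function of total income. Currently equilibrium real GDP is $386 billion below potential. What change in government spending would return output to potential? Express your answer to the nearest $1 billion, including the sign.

+$167 billion

Spending multiplier = 1/(1 − c(1−t) + m) = 1/(1 − 0.857×0.86 + 0.17) = 1/0.43298 ≈ 2.31.
Need ΔY = +$386 billion, so ΔG = ΔY/k = (+$386 billion) × 0.43298 ≈ +$167 billion.
The government should increase government spending by $167 billion.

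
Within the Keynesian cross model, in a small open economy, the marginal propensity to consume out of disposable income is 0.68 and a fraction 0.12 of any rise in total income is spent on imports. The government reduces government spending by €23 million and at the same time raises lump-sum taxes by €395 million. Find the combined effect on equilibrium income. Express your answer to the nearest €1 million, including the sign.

−€663 million

Expenditure multiplier = 1/(1 − c + m) = 1/(1 − 0.68 + 0.12) = 1/0.44 ≈ 2.273.
ΔG contributes k·ΔG = (−€23 million) / 0.44 ≈ −€52.3 million.
ΔT of +€395 million changes first-round spending by −c·ΔT = −€268.6 million, contributing k·(−c·ΔT) = (−€268.6 million) / 0.44 ≈ −€610.5 million.
Net ΔY = k(ΔG − c·ΔT) = (−€291.6 million) / 0.44 ≈ −€663 million.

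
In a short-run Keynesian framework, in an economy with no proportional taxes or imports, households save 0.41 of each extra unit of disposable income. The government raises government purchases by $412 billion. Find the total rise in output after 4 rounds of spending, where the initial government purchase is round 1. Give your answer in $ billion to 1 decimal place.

$883.1 billion

MPC = 1 − MPS = 1 − 0.41 = 0.59.
Round 1 adds ΔG = $412 billion; each later round is MPC = 0.59 times the previous.
After 4 rounds: 412 + 243.08 + 143.4172 + 84.616148 = ΔG·(1 − c^4)/(1 − c) = 412 × (1 − 0.12117361)/0.41 ≈ $883.1 billion.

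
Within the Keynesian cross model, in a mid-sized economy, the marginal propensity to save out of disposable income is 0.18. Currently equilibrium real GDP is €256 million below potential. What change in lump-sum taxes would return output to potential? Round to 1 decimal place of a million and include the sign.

MPC = 1 − MPS = 1 − 0.18 = 0.82.
Spending multiplier = 1/(1 − MPC) = 1/(1 − 0.82) = 1/0.18 ≈ 5.556.
Tax multiplier = −c·k = −0.82/0.18 ≈ −4.556. Need ΔY = +€256 million, so ΔT = ΔY/(−c·k) = −(+€256 million) × 0.18 / 0.82 ≈ −€56.2 million.
The government should cut lump-sum taxes by €56.2 million.

−€56.2 million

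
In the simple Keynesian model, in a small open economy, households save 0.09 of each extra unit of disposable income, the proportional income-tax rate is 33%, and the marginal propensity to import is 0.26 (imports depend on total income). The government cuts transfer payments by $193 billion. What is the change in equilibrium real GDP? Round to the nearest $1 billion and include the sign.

MPC = 1 − MPS = 1 − 0.09 = 0.91.
The transfer change shifts disposable income by −$193 billion, so first-round consumption changes by c·ΔTR = 0.91 × (−$193 billion) = −$175.63 billion.
Expenditure multiplier = 1/(1 − c(1−t) + m) = 1/(1 − 0.91×0.67 + 0.26) = 1/0.6503 ≈ 1.538.
The transfer multiplier is c × k ≈ 1.399, so ΔY = k × (c·ΔTR) = (−$175.63 billion) / 0.6503 ≈ −$270 billion.

−$270 billion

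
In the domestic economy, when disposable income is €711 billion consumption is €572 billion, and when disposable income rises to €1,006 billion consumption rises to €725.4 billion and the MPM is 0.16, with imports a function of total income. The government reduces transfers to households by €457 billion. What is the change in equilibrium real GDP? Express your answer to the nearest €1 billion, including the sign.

−€371 billion

MPC = ΔC/ΔYd = (725.4 − 572)/(1,006 − 711) = 153.4/295 = 0.52.
The transfer change shifts disposable income by −€457 billion, so first-round consumption changes by c·ΔTR = 0.52 × (−€457 billion) = −€237.64 billion.
Expenditure multiplier = 1/(1 − c + m) = 1/(1 − 0.52 + 0.16) = 1/0.64 ≈ 1.563.
The transfer multiplier is c × k ≈ 0.813, so ΔY = k × (c·ΔTR) = (−€237.64 billion) / 0.64 ≈ −€371 billion.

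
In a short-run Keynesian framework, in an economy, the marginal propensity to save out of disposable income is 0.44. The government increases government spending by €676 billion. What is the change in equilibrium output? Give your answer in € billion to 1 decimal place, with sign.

+€1,536.4 billion

MPC = 1 − MPS = 1 − 0.44 = 0.56.
Expenditure multiplier = 1/(1 − MPC) = 1/(1 − 0.56) = 1/0.44 ≈ 2.273.
ΔY = k × ΔG = (+€676 billion) / 0.44 ≈ +€1,536.4 billion.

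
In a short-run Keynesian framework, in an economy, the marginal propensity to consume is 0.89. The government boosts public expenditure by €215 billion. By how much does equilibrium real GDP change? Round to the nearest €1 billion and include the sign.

+€1,955 billion

Spending multiplier = 1/(1 − MPC) = 1/(1 − 0.89) = 1/0.11 ≈ 9.091.
ΔY = k × ΔG = (+€215 billion) / 0.11 ≈ +€1,955 billion.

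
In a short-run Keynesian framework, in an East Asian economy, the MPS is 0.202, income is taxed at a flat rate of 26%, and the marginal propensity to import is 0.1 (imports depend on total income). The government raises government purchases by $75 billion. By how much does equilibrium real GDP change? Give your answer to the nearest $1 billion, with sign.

+$147 billion

MPC = 1 − MPS = 1 − 0.202 = 0.798.
Government-spending multiplier = 1/(1 − c(1−t) + m) = 1/(1 − 0.798×0.74 + 0.1) = 1/0.50948 ≈ 1.963.
ΔY = k × ΔG = (+$75 billion) / 0.50948 ≈ +$147 billion.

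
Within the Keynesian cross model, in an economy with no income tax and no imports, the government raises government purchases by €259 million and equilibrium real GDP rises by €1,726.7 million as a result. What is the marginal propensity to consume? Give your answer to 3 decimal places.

Implied spending multiplier k = ΔY/ΔG = 1,726.7/259 ≈ 6.6668.
Since k = 1/(1 − MPC), MPC = 1 − 1/k = 1 − ΔG/ΔY = 1 − 259/1,726.7 ≈ 0.850.

0.850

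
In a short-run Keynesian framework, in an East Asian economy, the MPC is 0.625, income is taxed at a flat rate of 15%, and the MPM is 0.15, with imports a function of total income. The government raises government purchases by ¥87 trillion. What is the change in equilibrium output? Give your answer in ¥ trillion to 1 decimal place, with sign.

Government-spending multiplier = 1/(1 − c(1−t) + m) = 1/(1 − 0.625×0.85 + 0.15) = 1/0.61875 ≈ 1.616.
ΔY = k × ΔG = (+¥87 trillion) / 0.61875 ≈ +¥140.6 trillion.

+¥140.6 trillion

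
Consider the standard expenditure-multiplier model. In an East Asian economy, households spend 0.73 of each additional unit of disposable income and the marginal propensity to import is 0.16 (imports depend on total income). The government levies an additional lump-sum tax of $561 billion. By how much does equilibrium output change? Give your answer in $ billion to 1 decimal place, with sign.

−$952.4 billion

A lump-sum tax change of +$561 billion shifts disposable income by −$561 billion; first-round consumption changes by −c × ΔT = −0.73 × (+$561 billion) = −$409.53 billion.
Expenditure multiplier = 1/(1 − c + m) = 1/(1 − 0.73 + 0.16) = 1/0.43 ≈ 2.326.
The tax multiplier is −c × k ≈ −1.698, so ΔY = k × (−c·ΔT) = (−$409.53 billion) / 0.43 ≈ −$952.4 billion.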